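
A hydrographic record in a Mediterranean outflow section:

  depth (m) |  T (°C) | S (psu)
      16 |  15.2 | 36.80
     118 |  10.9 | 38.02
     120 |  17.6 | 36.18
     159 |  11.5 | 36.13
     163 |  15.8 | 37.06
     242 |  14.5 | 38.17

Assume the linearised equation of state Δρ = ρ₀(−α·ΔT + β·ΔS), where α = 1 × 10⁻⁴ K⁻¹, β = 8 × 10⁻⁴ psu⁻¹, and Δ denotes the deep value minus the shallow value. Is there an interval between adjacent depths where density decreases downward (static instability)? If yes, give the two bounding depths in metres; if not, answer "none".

118–120 m

Evaluate Δρ/ρ₀ = −αΔT + βΔS across each adjacent pair:
  16–118 m: −αΔT+βΔS = −(1 × 10⁻⁴)(-4.3)+(8 × 10⁻⁴)(+1.22) = 1.4 × 10⁻³ → stable
  118–120 m: −αΔT+βΔS = −(1 × 10⁻⁴)(+6.7)+(8 × 10⁻⁴)(-1.84) = -2.1 × 10⁻³ → UNSTABLE
  120–159 m: −αΔT+βΔS = −(1 × 10⁻⁴)(-6.1)+(8 × 10⁻⁴)(-0.05) = 5.7 × 10⁻⁴ → stable
  159–163 m: −αΔT+βΔS = −(1 × 10⁻⁴)(+4.3)+(8 × 10⁻⁴)(+0.93) = 3.1 × 10⁻⁴ → stable
  163–242 m: −αΔT+βΔS = −(1 × 10⁻⁴)(-1.3)+(8 × 10⁻⁴)(+1.11) = 1.0 × 10⁻³ → stable
The 118–120 m interval has Δρ < 0: lighter water underlies denser water.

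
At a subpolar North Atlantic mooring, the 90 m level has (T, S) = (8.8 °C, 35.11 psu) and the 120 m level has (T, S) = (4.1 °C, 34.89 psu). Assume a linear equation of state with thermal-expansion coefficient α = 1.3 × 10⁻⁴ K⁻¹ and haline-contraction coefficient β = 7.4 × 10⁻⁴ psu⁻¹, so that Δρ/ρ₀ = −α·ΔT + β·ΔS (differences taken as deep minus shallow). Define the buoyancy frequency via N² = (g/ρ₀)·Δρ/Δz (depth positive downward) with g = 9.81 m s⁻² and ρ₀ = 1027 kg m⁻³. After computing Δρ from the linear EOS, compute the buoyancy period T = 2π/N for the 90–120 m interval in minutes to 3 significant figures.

8.65 min

ΔT = -4.7 K, ΔS = -0.22 psu (deep − shallow).
Δρ/ρ₀ = −αΔT + βΔS = 6.11 × 10⁻⁴ − 1.628 × 10⁻⁴ = 4.482 × 10⁻⁴, so Δρ ≈ 0.4603 kg m⁻³.
N² = (g/ρ₀)·Δρ/Δz = g·(Δρ/ρ₀)/Δz = 9.81 × 4.482 × 10⁻⁴ / 30 = 1.4656 × 10⁻⁴ s⁻².
N = √(1.4656 × 10⁻⁴) = 0.012106 rad s⁻¹ → T = 2π/N = 519.01 s = 8.6502 min ≈ 8.65 min.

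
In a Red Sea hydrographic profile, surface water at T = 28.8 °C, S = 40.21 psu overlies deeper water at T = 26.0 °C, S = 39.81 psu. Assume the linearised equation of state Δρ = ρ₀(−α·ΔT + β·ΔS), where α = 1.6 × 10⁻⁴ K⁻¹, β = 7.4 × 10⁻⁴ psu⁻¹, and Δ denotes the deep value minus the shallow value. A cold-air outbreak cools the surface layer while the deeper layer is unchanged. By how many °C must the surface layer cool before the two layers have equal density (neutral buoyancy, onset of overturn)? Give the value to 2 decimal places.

Neutral buoyancy requires Δρ = 0, i.e. −α(T_deep − T_surf′) + β(S_deep − S_surf) = 0.
T_surf′ = T_deep − (β/α)·ΔS = 26.0 − (7.4 × 10⁻⁴/1.6 × 10⁻⁴)·(-0.40) = 27.8500 °C.
Cooling required: 28.8 − (27.8500) = 0.9500 °C.

0.95 °C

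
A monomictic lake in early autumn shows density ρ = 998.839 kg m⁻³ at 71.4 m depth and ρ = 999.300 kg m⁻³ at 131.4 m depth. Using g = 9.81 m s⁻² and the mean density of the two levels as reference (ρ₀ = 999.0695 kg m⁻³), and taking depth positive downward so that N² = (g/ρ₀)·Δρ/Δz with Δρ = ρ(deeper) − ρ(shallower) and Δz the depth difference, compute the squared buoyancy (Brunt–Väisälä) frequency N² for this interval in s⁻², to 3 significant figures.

Δρ = 999.300 − 998.839 = 0.461 kg m⁻³ over Δz = 131.4 − 71.4 = 60 m.
N² = (9.81/999.0695) × (0.461/60) = 7.5444 × 10⁻⁵ s⁻² ≈ 7.54 × 10⁻⁵ s⁻².

7.54 × 10⁻⁵ s⁻²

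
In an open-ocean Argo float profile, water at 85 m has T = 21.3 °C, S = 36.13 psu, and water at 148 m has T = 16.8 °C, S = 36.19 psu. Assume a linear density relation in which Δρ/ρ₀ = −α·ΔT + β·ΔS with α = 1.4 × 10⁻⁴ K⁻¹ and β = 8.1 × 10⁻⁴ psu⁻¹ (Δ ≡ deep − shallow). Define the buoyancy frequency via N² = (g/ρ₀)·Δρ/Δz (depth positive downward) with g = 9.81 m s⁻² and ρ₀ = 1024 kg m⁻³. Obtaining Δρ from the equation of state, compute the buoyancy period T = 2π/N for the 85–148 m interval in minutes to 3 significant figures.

10.2 min

ΔT = -4.5 K, ΔS = +0.06 psu (deep − shallow).
Δρ/ρ₀ = −αΔT + βΔS = 6.30 × 10⁻⁴ + 4.86 × 10⁻⁵ = 6.786 × 10⁻⁴, so Δρ ≈ 0.6949 kg m⁻³.
N² = (g/ρ₀)·Δρ/Δz = g·(Δρ/ρ₀)/Δz = 9.81 × 6.786 × 10⁻⁴ / 63 = 1.0567 × 10⁻⁴ s⁻².
N = √(1.0567 × 10⁻⁴) = 0.010280 rad s⁻¹ → T = 2π/N = 611.20 s = 10.187 min ≈ 10.2 min.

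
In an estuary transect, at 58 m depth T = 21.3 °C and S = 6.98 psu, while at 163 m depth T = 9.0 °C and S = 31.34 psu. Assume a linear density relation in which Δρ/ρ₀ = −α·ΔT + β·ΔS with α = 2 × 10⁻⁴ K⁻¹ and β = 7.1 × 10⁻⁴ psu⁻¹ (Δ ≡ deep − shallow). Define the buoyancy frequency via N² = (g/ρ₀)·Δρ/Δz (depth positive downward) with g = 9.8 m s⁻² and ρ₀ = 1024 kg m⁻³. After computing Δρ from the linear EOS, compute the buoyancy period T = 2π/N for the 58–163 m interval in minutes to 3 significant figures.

2.44 min

ΔT = -12.3 K, ΔS = +24.36 psu (deep − shallow).
Δρ/ρ₀ = −αΔT + βΔS = 2.46 × 10⁻³ + 0.0172956 = 0.0197556, so Δρ ≈ 20.23 kg m⁻³.
N² = (g/ρ₀)·Δρ/Δz = g·(Δρ/ρ₀)/Δz = 9.8 × 0.0197556 / 105 = 1.8439 × 10⁻³ s⁻².
N = √(1.8439 × 10⁻³) = 0.042941 rad s⁻¹ → T = 2π/N = 146.32 s = 2.4387 min ≈ 2.44 min.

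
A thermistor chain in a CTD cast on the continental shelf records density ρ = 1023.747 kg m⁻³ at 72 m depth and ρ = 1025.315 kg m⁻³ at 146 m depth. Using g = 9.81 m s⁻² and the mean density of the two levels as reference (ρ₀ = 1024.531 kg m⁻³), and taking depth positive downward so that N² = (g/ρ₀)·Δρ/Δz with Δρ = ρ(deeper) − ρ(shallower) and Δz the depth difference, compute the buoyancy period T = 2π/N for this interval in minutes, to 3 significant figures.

Δρ = 1025.315 − 1023.747 = 1.568 kg m⁻³ over Δz = 146 − 72 = 74 m.
N² = (9.81/1024.531) × (1.568/74) = 2.0289 × 10⁻⁴ s⁻².
N = √(2.0289 × 10⁻⁴) = 0.014244 rad s⁻¹, so T = 2π/N = 441.11 s = 7.3518 min ≈ 7.35 min.
A positive N² confirms static stability across the interval.

7.35 min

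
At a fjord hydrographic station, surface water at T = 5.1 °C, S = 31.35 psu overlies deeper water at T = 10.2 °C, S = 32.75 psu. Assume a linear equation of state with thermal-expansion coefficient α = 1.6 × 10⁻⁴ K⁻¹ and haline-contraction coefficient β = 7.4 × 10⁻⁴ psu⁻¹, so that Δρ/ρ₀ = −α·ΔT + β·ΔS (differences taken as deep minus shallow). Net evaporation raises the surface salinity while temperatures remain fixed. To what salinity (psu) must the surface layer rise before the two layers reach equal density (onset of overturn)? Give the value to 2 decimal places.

31.65 psu

Neutral buoyancy requires −α(T_deep − T_surf) + β(S_deep − S_surf′) = 0.
S_surf′ = S_deep − (α/β)·ΔT = 32.75 − (1.6 × 10⁻⁴/7.4 × 10⁻⁴)·(+5.1) = 31.6473 psu.
Increase required: 31.6473 − 31.35 = 0.2973 psu.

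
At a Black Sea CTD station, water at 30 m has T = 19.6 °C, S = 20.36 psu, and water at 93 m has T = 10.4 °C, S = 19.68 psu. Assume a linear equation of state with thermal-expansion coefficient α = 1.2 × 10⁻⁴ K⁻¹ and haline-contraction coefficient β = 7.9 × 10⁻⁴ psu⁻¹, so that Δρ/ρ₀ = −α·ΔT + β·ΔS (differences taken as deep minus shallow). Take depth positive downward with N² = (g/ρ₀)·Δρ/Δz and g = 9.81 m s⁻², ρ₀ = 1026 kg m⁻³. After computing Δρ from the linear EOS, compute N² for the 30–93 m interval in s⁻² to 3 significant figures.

8.83 × 10⁻⁵ s⁻²

ΔT = -9.2 K, ΔS = -0.68 psu (deep − shallow).
Δρ/ρ₀ = −αΔT + βΔS = 1.104 × 10⁻³ − 5.372 × 10⁻⁴ = 5.668 × 10⁻⁴, so Δρ ≈ 0.5815 kg m⁻³.
N² = (g/ρ₀)·Δρ/Δz = g·(Δρ/ρ₀)/Δz = 9.81 × 5.668 × 10⁻⁴ / 63 = 8.8259 × 10⁻⁵ s⁻² ≈ 8.83 × 10⁻⁵ s⁻².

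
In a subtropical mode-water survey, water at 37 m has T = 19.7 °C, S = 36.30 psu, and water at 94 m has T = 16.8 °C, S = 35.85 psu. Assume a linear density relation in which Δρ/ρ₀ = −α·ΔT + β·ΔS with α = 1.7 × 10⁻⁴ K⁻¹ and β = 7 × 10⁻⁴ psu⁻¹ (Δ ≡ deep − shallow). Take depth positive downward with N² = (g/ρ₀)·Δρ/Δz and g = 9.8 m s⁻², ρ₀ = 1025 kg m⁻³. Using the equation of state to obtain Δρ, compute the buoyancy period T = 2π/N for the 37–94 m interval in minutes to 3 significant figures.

ΔT = -2.9 K, ΔS = -0.45 psu (deep − shallow).
Δρ/ρ₀ = −αΔT + βΔS = 4.93 × 10⁻⁴ − 3.15 × 10⁻⁴ = 1.78 × 10⁻⁴, so Δρ ≈ 0.1825 kg m⁻³.
N² = (g/ρ₀)·Δρ/Δz = g·(Δρ/ρ₀)/Δz = 9.8 × 1.78 × 10⁻⁴ / 57 = 3.0604 × 10⁻⁵ s⁻².
N = √(3.0604 × 10⁻⁵) = 5.5321 × 10⁻³ rad s⁻¹ → T = 2π/N = 1.1358 × 10³ s = 18.930 min ≈ 18.9 min.

18.9 min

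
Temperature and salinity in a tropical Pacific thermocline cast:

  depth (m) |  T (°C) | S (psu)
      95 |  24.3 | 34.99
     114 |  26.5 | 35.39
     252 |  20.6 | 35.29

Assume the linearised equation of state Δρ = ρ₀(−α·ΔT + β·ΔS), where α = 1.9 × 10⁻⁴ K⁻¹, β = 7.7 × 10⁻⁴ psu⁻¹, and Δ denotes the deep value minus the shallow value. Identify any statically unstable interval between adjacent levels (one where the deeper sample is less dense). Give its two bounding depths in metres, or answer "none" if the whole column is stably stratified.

Evaluate Δρ/ρ₀ = −αΔT + βΔS across each adjacent pair:
  95–114 m: −αΔT+βΔS = −(1.9 × 10⁻⁴)(+2.2)+(7.7 × 10⁻⁴)(+0.40) = -1.1 × 10⁻⁴ → UNSTABLE
  114–252 m: −αΔT+βΔS = −(1.9 × 10⁻⁴)(-5.9)+(7.7 × 10⁻⁴)(-0.10) = 1.0 × 10⁻³ → stable
The 95–114 m interval has Δρ < 0: lighter water underlies denser water.

95–114 m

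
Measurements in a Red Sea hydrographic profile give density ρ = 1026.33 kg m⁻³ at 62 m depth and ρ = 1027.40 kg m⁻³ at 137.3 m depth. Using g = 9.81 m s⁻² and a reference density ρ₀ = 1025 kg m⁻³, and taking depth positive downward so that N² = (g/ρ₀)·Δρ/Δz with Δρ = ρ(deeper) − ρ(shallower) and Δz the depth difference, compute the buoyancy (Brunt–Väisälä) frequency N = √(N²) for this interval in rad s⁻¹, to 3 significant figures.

Δρ = 1027.40 − 1026.33 = 1.07 kg m⁻³ over Δz = 137.3 − 62 = 75.3 m.
N² = (9.81/1025) × (1.07/75.3) = 1.3600 × 10⁻⁴ s⁻².
N = √(1.3600 × 10⁻⁴) = 0.011662 rad s⁻¹ ≈ 0.0117 rad s⁻¹.

0.0117 rad s⁻¹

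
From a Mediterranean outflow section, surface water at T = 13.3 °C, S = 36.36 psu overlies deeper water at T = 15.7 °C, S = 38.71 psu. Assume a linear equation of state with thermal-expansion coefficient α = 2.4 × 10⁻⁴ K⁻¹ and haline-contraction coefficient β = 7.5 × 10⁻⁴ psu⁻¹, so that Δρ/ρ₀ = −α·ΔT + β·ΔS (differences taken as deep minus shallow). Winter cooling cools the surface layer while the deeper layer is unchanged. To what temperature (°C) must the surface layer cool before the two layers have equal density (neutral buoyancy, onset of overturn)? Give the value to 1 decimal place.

8.4 °C

Neutral buoyancy requires Δρ = 0, i.e. −α(T_deep − T_surf′) + β(S_deep − S_surf) = 0.
T_surf′ = T_deep − (β/α)·ΔS = 15.7 − (7.5 × 10⁻⁴/2.4 × 10⁻⁴)·(+2.35) = 8.356 °C.
Cooling required: 13.3 − (8.356) = 4.944 °C.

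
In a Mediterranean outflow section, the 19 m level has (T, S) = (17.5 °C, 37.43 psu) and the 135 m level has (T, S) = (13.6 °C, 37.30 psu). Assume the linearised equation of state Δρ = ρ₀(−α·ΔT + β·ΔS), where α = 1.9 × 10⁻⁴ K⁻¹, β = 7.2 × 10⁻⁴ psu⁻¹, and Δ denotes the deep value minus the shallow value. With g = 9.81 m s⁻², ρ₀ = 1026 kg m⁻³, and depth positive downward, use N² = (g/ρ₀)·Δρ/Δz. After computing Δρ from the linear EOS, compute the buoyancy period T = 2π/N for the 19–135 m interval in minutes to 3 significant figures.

14.2 min

ΔT = -3.9 K, ΔS = -0.13 psu (deep − shallow).
Δρ/ρ₀ = −αΔT + βΔS = 7.41 × 10⁻⁴ − 9.36 × 10⁻⁵ = 6.474 × 10⁻⁴, so Δρ ≈ 0.6642 kg m⁻³.
N² = (g/ρ₀)·Δρ/Δz = g·(Δρ/ρ₀)/Δz = 9.81 × 6.474 × 10⁻⁴ / 116 = 5.4750 × 10⁻⁵ s⁻².
N = √(5.4750 × 10⁻⁵) = 7.3993 × 10⁻³ rad s⁻¹ → T = 2π/N = 849.16 s = 14.153 min ≈ 14.2 min.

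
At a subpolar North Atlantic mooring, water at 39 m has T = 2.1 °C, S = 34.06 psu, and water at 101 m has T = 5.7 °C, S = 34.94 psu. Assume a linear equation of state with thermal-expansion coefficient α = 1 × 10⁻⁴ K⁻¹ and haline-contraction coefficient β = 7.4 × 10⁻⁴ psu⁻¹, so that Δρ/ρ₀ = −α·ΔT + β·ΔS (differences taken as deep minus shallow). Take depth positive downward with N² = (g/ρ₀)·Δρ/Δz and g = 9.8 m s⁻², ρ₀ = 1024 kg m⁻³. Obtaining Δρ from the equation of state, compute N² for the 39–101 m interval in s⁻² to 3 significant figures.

ΔT = +3.6 K, ΔS = +0.88 psu (deep − shallow).
Δρ/ρ₀ = −αΔT + βΔS = -3.60 × 10⁻⁴ + 6.512 × 10⁻⁴ = 2.912 × 10⁻⁴, so Δρ ≈ 0.2982 kg m⁻³.
N² = (g/ρ₀)·Δρ/Δz = g·(Δρ/ρ₀)/Δz = 9.8 × 2.912 × 10⁻⁴ / 62 = 4.6028 × 10⁻⁵ s⁻² ≈ 4.60 × 10⁻⁵ s⁻².

4.60 × 10⁻⁵ s⁻²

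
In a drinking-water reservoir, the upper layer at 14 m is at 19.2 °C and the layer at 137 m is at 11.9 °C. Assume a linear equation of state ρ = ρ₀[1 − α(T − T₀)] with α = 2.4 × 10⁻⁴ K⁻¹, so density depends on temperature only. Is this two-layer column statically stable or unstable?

ΔT = 11.9 − 19.2 = -7.3 K, so Δρ/ρ₀ = −αΔT = 1.752 × 10⁻³.
Δρ/ρ₀ > 0, so Δρ > 0: deeper water is denser → statically stable.

stable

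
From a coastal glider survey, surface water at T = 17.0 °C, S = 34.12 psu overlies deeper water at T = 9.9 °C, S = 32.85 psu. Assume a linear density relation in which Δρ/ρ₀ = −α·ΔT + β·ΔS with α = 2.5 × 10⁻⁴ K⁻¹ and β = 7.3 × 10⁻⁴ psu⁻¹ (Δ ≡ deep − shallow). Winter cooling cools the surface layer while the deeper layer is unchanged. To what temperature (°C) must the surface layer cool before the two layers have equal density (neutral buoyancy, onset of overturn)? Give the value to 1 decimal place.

13.6 °C

Neutral buoyancy requires Δρ = 0, i.e. −α(T_deep − T_surf′) + β(S_deep − S_surf) = 0.
T_surf′ = T_deep − (β/α)·ΔS = 9.9 − (7.3 × 10⁻⁴/2.5 × 10⁻⁴)·(-1.27) = 13.608 °C.
Cooling required: 17.0 − (13.608) = 3.392 °C.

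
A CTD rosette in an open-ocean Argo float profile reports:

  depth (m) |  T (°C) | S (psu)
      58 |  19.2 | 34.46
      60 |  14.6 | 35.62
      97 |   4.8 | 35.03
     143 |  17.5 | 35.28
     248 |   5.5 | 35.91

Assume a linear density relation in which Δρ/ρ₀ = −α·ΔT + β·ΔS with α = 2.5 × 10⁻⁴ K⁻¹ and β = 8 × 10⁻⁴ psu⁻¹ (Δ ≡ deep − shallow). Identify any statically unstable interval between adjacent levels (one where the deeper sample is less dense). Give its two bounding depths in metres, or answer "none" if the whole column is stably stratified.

97–143 m

Evaluate Δρ/ρ₀ = −αΔT + βΔS across each adjacent pair:
  58–60 m: −αΔT+βΔS = −(2.5 × 10⁻⁴)(-4.6)+(8 × 10⁻⁴)(+1.16) = 2.1 × 10⁻³ → stable
  60–97 m: −αΔT+βΔS = −(2.5 × 10⁻⁴)(-9.8)+(8 × 10⁻⁴)(-0.59) = 2.0 × 10⁻³ → stable
  97–143 m: −αΔT+βΔS = −(2.5 × 10⁻⁴)(+12.7)+(8 × 10⁻⁴)(+0.25) = -3.0 × 10⁻³ → UNSTABLE
  143–248 m: −αΔT+βΔS = −(2.5 × 10⁻⁴)(-12.0)+(8 × 10⁻⁴)(+0.63) = 3.5 × 10⁻³ → stable
The 97–143 m interval has Δρ < 0: lighter water underlies denser water.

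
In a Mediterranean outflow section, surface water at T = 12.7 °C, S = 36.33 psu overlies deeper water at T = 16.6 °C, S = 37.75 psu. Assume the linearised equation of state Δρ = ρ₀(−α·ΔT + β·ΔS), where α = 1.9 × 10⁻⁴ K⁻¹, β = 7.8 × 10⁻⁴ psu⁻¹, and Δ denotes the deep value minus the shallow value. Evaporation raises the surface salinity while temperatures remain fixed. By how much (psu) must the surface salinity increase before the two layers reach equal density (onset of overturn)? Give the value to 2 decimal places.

Neutral buoyancy requires −α(T_deep − T_surf) + β(S_deep − S_surf′) = 0.
S_surf′ = S_deep − (α/β)·ΔT = 37.75 − (1.9 × 10⁻⁴/7.8 × 10⁻⁴)·(+3.9) = 36.8000 psu.
Increase required: 36.8000 − 36.33 = 0.4700 psu.

0.47 psu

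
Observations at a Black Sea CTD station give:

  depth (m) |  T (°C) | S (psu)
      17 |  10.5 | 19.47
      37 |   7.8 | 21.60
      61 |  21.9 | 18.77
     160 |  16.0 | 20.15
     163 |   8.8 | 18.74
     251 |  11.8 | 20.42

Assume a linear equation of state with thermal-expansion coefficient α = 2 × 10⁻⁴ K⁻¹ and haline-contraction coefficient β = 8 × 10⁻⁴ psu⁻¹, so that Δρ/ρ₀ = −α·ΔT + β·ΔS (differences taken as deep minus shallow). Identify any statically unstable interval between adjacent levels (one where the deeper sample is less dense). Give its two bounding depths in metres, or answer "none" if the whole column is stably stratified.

37–61 m

Evaluate Δρ/ρ₀ = −αΔT + βΔS across each adjacent pair:
  17–37 m: −αΔT+βΔS = −(2 × 10⁻⁴)(-2.7)+(8 × 10⁻⁴)(+2.13) = 2.2 × 10⁻³ → stable
  37–61 m: −αΔT+βΔS = −(2 × 10⁻⁴)(+14.1)+(8 × 10⁻⁴)(-2.83) = -5.1 × 10⁻³ → UNSTABLE
  61–160 m: −αΔT+βΔS = −(2 × 10⁻⁴)(-5.9)+(8 × 10⁻⁴)(+1.38) = 2.3 × 10⁻³ → stable
  160–163 m: −αΔT+βΔS = −(2 × 10⁻⁴)(-7.2)+(8 × 10⁻⁴)(-1.41) = 3.1 × 10⁻⁴ → stable
  163–251 m: −αΔT+βΔS = −(2 × 10⁻⁴)(+3.0)+(8 × 10⁻⁴)(+1.68) = 7.4 × 10⁻⁴ → stable
The 37–61 m interval has Δρ < 0: lighter water underlies denser water.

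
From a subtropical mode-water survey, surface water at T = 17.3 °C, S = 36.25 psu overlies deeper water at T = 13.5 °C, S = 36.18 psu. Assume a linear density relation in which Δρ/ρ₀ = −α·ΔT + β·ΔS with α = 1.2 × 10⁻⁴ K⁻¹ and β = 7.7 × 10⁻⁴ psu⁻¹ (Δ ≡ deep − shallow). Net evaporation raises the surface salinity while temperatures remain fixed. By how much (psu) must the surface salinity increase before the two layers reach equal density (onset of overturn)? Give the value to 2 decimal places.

Neutral buoyancy requires −α(T_deep − T_surf) + β(S_deep − S_surf′) = 0.
S_surf′ = S_deep − (α/β)·ΔT = 36.18 − (1.2 × 10⁻⁴/7.7 × 10⁻⁴)·(-3.8) = 36.7722 psu.
Increase required: 36.7722 − 36.25 = 0.5222 psu.

0.52 psu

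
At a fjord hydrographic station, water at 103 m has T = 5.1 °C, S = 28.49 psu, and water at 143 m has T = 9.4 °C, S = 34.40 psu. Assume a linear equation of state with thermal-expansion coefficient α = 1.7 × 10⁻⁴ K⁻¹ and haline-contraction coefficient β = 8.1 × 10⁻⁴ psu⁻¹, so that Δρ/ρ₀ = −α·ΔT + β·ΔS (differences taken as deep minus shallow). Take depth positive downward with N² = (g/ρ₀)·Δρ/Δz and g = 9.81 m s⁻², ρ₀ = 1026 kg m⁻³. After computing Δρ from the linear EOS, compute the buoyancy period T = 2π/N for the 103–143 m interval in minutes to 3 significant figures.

ΔT = +4.3 K, ΔS = +5.91 psu (deep − shallow).
Δρ/ρ₀ = −αΔT + βΔS = -7.31 × 10⁻⁴ + 4.7871 × 10⁻³ = 4.0561 × 10⁻³, so Δρ ≈ 4.162 kg m⁻³.
N² = (g/ρ₀)·Δρ/Δz = g·(Δρ/ρ₀)/Δz = 9.81 × 4.0561 × 10⁻³ / 40 = 9.9476 × 10⁻⁴ s⁻².
N = √(9.9476 × 10⁻⁴) = 0.031540 rad s⁻¹ → T = 2π/N = 199.21 s = 3.3202 min ≈ 3.32 min.

3.32 min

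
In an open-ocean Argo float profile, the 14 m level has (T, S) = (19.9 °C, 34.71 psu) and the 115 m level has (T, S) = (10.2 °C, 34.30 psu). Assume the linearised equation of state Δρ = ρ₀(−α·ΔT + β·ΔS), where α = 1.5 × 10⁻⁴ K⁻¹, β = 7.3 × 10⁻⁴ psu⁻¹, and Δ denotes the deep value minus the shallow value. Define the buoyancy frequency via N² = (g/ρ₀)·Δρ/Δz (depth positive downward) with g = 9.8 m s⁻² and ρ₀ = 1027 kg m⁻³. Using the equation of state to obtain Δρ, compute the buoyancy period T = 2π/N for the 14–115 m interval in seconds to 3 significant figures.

ΔT = -9.7 K, ΔS = -0.41 psu (deep − shallow).
Δρ/ρ₀ = −αΔT + βΔS = 1.455 × 10⁻³ − 2.993 × 10⁻⁴ = 1.1557 × 10⁻³, so Δρ ≈ 1.187 kg m⁻³.
N² = (g/ρ₀)·Δρ/Δz = g·(Δρ/ρ₀)/Δz = 9.8 × 1.1557 × 10⁻³ / 101 = 1.1214 × 10⁻⁴ s⁻².
N = √(1.1214 × 10⁻⁴) = 0.010590 rad s⁻¹ → T = 2π/N = 593.31 s ≈ 593 s.

593 s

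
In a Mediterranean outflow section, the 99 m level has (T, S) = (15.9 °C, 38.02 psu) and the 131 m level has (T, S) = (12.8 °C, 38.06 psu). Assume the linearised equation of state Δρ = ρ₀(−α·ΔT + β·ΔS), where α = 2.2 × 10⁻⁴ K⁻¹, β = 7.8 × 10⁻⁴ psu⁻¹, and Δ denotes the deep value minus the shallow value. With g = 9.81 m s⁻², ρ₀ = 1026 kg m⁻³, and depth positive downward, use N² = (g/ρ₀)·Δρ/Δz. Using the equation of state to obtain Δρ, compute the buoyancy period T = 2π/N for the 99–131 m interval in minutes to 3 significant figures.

ΔT = -3.1 K, ΔS = +0.04 psu (deep − shallow).
Δρ/ρ₀ = −αΔT + βΔS = 6.82 × 10⁻⁴ + 3.12 × 10⁻⁵ = 7.132 × 10⁻⁴, so Δρ ≈ 0.7317 kg m⁻³.
N² = (g/ρ₀)·Δρ/Δz = g·(Δρ/ρ₀)/Δz = 9.81 × 7.132 × 10⁻⁴ / 32 = 2.1864 × 10⁻⁴ s⁻².
N = √(2.1864 × 10⁻⁴) = 0.014786 rad s⁻¹ → T = 2π/N = 424.94 s = 7.0823 min ≈ 7.08 min.

7.08 min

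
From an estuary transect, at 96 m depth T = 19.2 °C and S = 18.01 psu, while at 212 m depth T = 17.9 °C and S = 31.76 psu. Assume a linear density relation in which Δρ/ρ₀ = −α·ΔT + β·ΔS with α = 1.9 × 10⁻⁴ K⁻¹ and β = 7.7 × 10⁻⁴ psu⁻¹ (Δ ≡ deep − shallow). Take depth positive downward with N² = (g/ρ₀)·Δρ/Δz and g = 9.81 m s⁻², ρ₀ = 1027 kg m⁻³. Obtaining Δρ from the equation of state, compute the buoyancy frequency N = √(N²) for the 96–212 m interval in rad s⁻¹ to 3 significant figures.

0.0303 rad s⁻¹

ΔT = -1.3 K, ΔS = +13.75 psu (deep − shallow).
Δρ/ρ₀ = −αΔT + βΔS = 2.47 × 10⁻⁴ + 0.0105875 = 0.0108345, so Δρ ≈ 11.13 kg m⁻³.
N² = (g/ρ₀)·Δρ/Δz = g·(Δρ/ρ₀)/Δz = 9.81 × 0.0108345 / 116 = 9.1626 × 10⁻⁴ s⁻².
N = √(9.1626 × 10⁻⁴) = 0.030270 rad s⁻¹ ≈ 0.0303 rad s⁻¹.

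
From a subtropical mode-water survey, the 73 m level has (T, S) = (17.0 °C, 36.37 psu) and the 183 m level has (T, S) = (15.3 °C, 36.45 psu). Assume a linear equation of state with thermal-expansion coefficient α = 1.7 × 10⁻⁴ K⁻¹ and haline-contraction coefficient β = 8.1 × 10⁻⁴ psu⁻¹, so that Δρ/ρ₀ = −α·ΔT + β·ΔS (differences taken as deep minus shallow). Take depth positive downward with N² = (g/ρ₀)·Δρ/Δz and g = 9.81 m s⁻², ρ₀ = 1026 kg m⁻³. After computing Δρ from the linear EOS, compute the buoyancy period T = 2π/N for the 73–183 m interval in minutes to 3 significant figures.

18.6 min

ΔT = -1.7 K, ΔS = +0.08 psu (deep − shallow).
Δρ/ρ₀ = −αΔT + βΔS = 2.89 × 10⁻⁴ + 6.48 × 10⁻⁵ = 3.538 × 10⁻⁴, so Δρ ≈ 0.3630 kg m⁻³.
N² = (g/ρ₀)·Δρ/Δz = g·(Δρ/ρ₀)/Δz = 9.81 × 3.538 × 10⁻⁴ / 110 = 3.1553 × 10⁻⁵ s⁻².
N = √(3.1553 × 10⁻⁵) = 5.6172 × 10⁻³ rad s⁻¹ → T = 2π/N = 1.1186 × 10³ s = 18.643 min ≈ 18.6 min.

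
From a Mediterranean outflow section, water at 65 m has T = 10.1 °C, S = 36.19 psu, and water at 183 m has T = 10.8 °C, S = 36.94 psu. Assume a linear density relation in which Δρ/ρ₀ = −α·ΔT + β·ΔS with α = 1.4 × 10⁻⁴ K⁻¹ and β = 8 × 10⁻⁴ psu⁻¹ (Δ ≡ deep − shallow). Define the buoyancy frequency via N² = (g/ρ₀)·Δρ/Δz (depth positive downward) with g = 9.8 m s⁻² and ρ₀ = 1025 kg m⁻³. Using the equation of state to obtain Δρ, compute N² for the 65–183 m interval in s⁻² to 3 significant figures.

ΔT = +0.7 K, ΔS = +0.75 psu (deep − shallow).
Δρ/ρ₀ = −αΔT + βΔS = -9.80 × 10⁻⁵ + 6.00 × 10⁻⁴ = 5.02 × 10⁻⁴, so Δρ ≈ 0.5146 kg m⁻³.
N² = (g/ρ₀)·Δρ/Δz = g·(Δρ/ρ₀)/Δz = 9.8 × 5.02 × 10⁻⁴ / 118 = 4.1692 × 10⁻⁵ s⁻² ≈ 4.17 × 10⁻⁵ s⁻².

4.17 × 10⁻⁵ s⁻²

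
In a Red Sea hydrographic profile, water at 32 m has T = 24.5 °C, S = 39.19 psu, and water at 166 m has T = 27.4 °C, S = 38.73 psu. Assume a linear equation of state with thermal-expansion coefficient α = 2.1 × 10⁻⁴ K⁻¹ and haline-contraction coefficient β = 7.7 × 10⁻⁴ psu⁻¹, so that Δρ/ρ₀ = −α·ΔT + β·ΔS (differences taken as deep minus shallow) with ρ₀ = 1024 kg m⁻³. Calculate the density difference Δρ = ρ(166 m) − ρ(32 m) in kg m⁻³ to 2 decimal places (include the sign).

-0.99 kg m⁻³

ΔT = +2.9 K, ΔS = -0.46 psu (deep − shallow).
Δρ/ρ₀ = −(2.1 × 10⁻⁴)(+2.9) + (7.7 × 10⁻⁴)(-0.46) = -9.632 × 10⁻⁴.
Δρ = 1024 × (-9.632 × 10⁻⁴) = -0.99 kg m⁻³.
Negative Δρ: lighter below, statically unstable.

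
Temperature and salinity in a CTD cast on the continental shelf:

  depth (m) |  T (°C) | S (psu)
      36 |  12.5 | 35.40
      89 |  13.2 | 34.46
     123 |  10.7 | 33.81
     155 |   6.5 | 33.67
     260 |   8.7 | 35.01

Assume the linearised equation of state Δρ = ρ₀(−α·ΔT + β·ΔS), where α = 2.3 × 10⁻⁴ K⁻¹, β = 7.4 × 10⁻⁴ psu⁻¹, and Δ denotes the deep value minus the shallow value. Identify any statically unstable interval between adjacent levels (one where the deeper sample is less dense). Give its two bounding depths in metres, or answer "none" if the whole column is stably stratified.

36–89 m

Evaluate Δρ/ρ₀ = −αΔT + βΔS across each adjacent pair:
  36–89 m: −αΔT+βΔS = −(2.3 × 10⁻⁴)(+0.7)+(7.4 × 10⁻⁴)(-0.94) = -8.6 × 10⁻⁴ → UNSTABLE
  89–123 m: −αΔT+βΔS = −(2.3 × 10⁻⁴)(-2.5)+(7.4 × 10⁻⁴)(-0.65) = 9.4 × 10⁻⁵ → stable
  123–155 m: −αΔT+βΔS = −(2.3 × 10⁻⁴)(-4.2)+(7.4 × 10⁻⁴)(-0.14) = 8.6 × 10⁻⁴ → stable
  155–260 m: −αΔT+βΔS = −(2.3 × 10⁻⁴)(+2.2)+(7.4 × 10⁻⁴)(+1.34) = 4.9 × 10⁻⁴ → stable
The 36–89 m interval has Δρ < 0: lighter water underlies denser water.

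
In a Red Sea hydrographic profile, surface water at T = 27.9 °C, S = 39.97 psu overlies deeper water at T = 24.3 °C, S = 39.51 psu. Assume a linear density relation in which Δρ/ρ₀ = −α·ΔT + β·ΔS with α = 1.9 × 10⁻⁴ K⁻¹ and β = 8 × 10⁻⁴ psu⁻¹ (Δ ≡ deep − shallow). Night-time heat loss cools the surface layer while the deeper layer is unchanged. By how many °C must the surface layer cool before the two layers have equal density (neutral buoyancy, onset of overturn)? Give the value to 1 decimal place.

Neutral buoyancy requires Δρ = 0, i.e. −α(T_deep − T_surf′) + β(S_deep − S_surf) = 0.
T_surf′ = T_deep − (β/α)·ΔS = 24.3 − (8 × 10⁻⁴/1.9 × 10⁻⁴)·(-0.46) = 26.237 °C.
Cooling required: 27.9 − (26.237) = 1.663 °C.

1.7 °C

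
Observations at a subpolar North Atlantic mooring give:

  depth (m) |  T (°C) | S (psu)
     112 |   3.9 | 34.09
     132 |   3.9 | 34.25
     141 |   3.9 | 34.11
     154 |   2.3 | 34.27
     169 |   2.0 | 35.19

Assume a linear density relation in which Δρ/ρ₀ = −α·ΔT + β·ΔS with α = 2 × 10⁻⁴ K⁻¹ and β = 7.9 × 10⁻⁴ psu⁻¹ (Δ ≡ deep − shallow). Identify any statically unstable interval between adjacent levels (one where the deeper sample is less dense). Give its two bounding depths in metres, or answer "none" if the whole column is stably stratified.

132–141 m

Evaluate Δρ/ρ₀ = −αΔT + βΔS across each adjacent pair:
  112–132 m: −αΔT+βΔS = −(2 × 10⁻⁴)(+0.0)+(7.9 × 10⁻⁴)(+0.16) = 1.3 × 10⁻⁴ → stable
  132–141 m: −αΔT+βΔS = −(2 × 10⁻⁴)(+0.0)+(7.9 × 10⁻⁴)(-0.14) = -1.1 × 10⁻⁴ → UNSTABLE
  141–154 m: −αΔT+βΔS = −(2 × 10⁻⁴)(-1.6)+(7.9 × 10⁻⁴)(+0.16) = 4.5 × 10⁻⁴ → stable
  154–169 m: −αΔT+βΔS = −(2 × 10⁻⁴)(-0.3)+(7.9 × 10⁻⁴)(+0.92) = 7.9 × 10⁻⁴ → stable
The 132–141 m interval has Δρ < 0: lighter water underlies denser water.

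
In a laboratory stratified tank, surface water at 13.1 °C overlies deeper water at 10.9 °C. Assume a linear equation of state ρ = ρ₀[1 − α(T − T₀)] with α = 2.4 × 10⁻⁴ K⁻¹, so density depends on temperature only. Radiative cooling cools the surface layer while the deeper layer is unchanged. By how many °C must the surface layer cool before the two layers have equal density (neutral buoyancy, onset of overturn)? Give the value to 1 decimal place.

With temperature the only control, equal density requires T_surf′ = T_deep.
T_surf′ = 10.9 °C.
Cooling required: 13.1 − 10.9 = 2.2 °C.

2.2 °C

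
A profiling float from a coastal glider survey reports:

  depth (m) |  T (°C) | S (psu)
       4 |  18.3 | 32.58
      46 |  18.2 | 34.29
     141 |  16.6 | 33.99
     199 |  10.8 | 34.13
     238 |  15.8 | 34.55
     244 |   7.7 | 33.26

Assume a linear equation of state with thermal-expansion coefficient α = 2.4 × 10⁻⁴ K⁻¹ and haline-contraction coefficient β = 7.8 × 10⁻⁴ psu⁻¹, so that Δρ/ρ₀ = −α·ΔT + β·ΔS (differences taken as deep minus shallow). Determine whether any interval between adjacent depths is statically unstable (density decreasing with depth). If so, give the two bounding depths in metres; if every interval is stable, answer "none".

199–238 m

Evaluate Δρ/ρ₀ = −αΔT + βΔS across each adjacent pair:
  4–46 m: −αΔT+βΔS = −(2.4 × 10⁻⁴)(-0.1)+(7.8 × 10⁻⁴)(+1.71) = 1.4 × 10⁻³ → stable
  46–141 m: −αΔT+βΔS = −(2.4 × 10⁻⁴)(-1.6)+(7.8 × 10⁻⁴)(-0.30) = 1.5 × 10⁻⁴ → stable
  141–199 m: −αΔT+βΔS = −(2.4 × 10⁻⁴)(-5.8)+(7.8 × 10⁻⁴)(+0.14) = 1.5 × 10⁻³ → stable
  199–238 m: −αΔT+βΔS = −(2.4 × 10⁻⁴)(+5.0)+(7.8 × 10⁻⁴)(+0.42) = -8.7 × 10⁻⁴ → UNSTABLE
  238–244 m: −αΔT+βΔS = −(2.4 × 10⁻⁴)(-8.1)+(7.8 × 10⁻⁴)(-1.29) = 9.4 × 10⁻⁴ → stable
The 199–238 m interval has Δρ < 0: lighter water underlies denser water.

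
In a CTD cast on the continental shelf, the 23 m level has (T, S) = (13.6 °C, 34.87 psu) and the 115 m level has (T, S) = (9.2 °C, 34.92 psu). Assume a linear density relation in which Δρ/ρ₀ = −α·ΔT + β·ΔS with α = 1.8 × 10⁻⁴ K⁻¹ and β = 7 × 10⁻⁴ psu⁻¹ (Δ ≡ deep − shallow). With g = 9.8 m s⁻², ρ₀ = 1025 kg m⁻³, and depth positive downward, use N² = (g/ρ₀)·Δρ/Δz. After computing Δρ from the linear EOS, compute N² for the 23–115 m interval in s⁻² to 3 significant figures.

8.81 × 10⁻⁵ s⁻²

ΔT = -4.4 K, ΔS = +0.05 psu (deep − shallow).
Δρ/ρ₀ = −αΔT + βΔS = 7.92 × 10⁻⁴ + 3.50 × 10⁻⁵ = 8.27 × 10⁻⁴, so Δρ ≈ 0.8477 kg m⁻³.
N² = (g/ρ₀)·Δρ/Δz = g·(Δρ/ρ₀)/Δz = 9.8 × 8.27 × 10⁻⁴ / 92 = 8.8093 × 10⁻⁵ s⁻² ≈ 8.81 × 10⁻⁵ s⁻².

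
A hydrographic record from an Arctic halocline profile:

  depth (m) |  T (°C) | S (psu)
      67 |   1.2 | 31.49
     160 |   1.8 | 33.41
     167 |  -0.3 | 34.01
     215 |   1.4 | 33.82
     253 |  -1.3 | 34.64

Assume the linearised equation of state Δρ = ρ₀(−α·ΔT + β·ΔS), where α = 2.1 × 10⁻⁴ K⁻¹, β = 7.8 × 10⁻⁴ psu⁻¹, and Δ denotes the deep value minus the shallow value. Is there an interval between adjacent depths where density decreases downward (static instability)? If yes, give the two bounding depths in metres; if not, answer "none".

Evaluate Δρ/ρ₀ = −αΔT + βΔS across each adjacent pair:
  67–160 m: −αΔT+βΔS = −(2.1 × 10⁻⁴)(+0.6)+(7.8 × 10⁻⁴)(+1.92) = 1.4 × 10⁻³ → stable
  160–167 m: −αΔT+βΔS = −(2.1 × 10⁻⁴)(-2.1)+(7.8 × 10⁻⁴)(+0.60) = 9.1 × 10⁻⁴ → stable
  167–215 m: −αΔT+βΔS = −(2.1 × 10⁻⁴)(+1.7)+(7.8 × 10⁻⁴)(-0.19) = -5.1 × 10⁻⁴ → UNSTABLE
  215–253 m: −αΔT+βΔS = −(2.1 × 10⁻⁴)(-2.7)+(7.8 × 10⁻⁴)(+0.82) = 1.2 × 10⁻³ → stable
The 167–215 m interval has Δρ < 0: lighter water underlies denser water.

167–215 m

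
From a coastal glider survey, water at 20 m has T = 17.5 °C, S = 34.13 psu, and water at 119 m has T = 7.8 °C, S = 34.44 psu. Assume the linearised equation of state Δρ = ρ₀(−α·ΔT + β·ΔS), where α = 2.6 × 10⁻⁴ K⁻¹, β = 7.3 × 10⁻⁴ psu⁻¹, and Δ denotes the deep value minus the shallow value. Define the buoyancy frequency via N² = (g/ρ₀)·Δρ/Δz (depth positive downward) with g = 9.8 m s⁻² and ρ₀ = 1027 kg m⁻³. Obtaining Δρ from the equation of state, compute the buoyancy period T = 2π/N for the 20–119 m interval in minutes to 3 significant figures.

ΔT = -9.7 K, ΔS = +0.31 psu (deep − shallow).
Δρ/ρ₀ = −αΔT + βΔS = 2.522 × 10⁻³ + 2.263 × 10⁻⁴ = 2.7483 × 10⁻³, so Δρ ≈ 2.823 kg m⁻³.
N² = (g/ρ₀)·Δρ/Δz = g·(Δρ/ρ₀)/Δz = 9.8 × 2.7483 × 10⁻³ / 99 = 2.7205 × 10⁻⁴ s⁻².
N = √(2.7205 × 10⁻⁴) = 0.016494 rad s⁻¹ → T = 2π/N = 380.94 s = 6.3490 min ≈ 6.35 min.

6.35 min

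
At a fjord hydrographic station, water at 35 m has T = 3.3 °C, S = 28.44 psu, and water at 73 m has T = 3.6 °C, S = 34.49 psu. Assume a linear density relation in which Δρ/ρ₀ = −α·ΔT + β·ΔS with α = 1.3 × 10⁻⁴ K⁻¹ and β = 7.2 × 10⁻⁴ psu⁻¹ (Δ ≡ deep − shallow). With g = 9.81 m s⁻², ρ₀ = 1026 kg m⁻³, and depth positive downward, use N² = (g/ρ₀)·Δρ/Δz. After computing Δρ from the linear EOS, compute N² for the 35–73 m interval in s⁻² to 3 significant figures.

1.11 × 10⁻³ s⁻²

ΔT = +0.3 K, ΔS = +6.05 psu (deep − shallow).
Δρ/ρ₀ = −αΔT + βΔS = -3.90 × 10⁻⁵ + 4.356 × 10⁻³ = 4.317 × 10⁻³, so Δρ ≈ 4.429 kg m⁻³.
N² = (g/ρ₀)·Δρ/Δz = g·(Δρ/ρ₀)/Δz = 9.81 × 4.317 × 10⁻³ / 38 = 1.1145 × 10⁻³ s⁻² ≈ 1.11 × 10⁻³ s⁻².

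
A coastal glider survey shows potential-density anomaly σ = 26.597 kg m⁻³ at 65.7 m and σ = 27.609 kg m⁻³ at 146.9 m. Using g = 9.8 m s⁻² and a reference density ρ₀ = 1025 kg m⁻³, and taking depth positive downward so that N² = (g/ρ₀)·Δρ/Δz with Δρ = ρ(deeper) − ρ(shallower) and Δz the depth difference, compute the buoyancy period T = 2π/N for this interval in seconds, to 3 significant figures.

Δρ = 1027.609 − 1026.597 = 1.012 kg m⁻³ over Δz = 146.9 − 65.7 = 81.2 m.
N² = (9.8/1025) × (1.012/81.2) = 1.1916 × 10⁻⁴ s⁻².
N = √(1.1916 × 10⁻⁴) = 0.010916 rad s⁻¹, so T = 2π/N = 575.59 s ≈ 576 s.

576 s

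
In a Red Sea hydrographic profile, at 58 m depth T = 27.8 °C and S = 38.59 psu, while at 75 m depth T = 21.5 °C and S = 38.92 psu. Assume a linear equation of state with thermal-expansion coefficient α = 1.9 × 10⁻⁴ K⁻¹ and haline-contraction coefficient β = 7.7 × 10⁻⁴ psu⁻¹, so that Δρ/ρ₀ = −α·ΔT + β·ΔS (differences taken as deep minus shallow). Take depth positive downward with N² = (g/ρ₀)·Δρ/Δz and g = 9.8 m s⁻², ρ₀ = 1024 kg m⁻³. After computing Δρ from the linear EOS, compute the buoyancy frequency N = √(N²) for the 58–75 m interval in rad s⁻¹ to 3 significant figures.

0.0289 rad s⁻¹

ΔT = -6.3 K, ΔS = +0.33 psu (deep − shallow).
Δρ/ρ₀ = −αΔT + βΔS = 1.197 × 10⁻³ + 2.541 × 10⁻⁴ = 1.4511 × 10⁻³, so Δρ ≈ 1.486 kg m⁻³.
N² = (g/ρ₀)·Δρ/Δz = g·(Δρ/ρ₀)/Δz = 9.8 × 1.4511 × 10⁻³ / 17 = 8.3652 × 10⁻⁴ s⁻².
N = √(8.3652 × 10⁻⁴) = 0.028923 rad s⁻¹ ≈ 0.0289 rad s⁻¹.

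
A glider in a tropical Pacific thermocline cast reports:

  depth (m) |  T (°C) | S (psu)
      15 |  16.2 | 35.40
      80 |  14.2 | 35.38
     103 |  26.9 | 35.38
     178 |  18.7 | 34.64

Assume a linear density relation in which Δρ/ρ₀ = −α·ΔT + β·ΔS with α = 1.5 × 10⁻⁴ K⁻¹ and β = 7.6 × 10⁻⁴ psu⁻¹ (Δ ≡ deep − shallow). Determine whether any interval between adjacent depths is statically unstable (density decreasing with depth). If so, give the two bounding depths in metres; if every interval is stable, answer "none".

Evaluate Δρ/ρ₀ = −αΔT + βΔS across each adjacent pair:
  15–80 m: −αΔT+βΔS = −(1.5 × 10⁻⁴)(-2.0)+(7.6 × 10⁻⁴)(-0.02) = 2.8 × 10⁻⁴ → stable
  80–103 m: −αΔT+βΔS = −(1.5 × 10⁻⁴)(+12.7)+(7.6 × 10⁻⁴)(+0.00) = -1.9 × 10⁻³ → UNSTABLE
  103–178 m: −αΔT+βΔS = −(1.5 × 10⁻⁴)(-8.2)+(7.6 × 10⁻⁴)(-0.74) = 6.7 × 10⁻⁴ → stable
The 80–103 m interval has Δρ < 0: lighter water underlies denser water.

80–103 m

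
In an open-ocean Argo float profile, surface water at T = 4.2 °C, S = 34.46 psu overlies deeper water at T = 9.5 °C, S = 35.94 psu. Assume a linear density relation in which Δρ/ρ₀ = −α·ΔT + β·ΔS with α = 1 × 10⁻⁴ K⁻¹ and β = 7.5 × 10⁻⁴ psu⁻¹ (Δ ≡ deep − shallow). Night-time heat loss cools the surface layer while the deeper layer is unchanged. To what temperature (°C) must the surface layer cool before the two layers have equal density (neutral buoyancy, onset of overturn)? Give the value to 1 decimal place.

Neutral buoyancy requires Δρ = 0, i.e. −α(T_deep − T_surf′) + β(S_deep − S_surf) = 0.
T_surf′ = T_deep − (β/α)·ΔS = 9.5 − (7.5 × 10⁻⁴/1 × 10⁻⁴)·(+1.48) = -1.600 °C.
Cooling required: 4.2 − (-1.600) = 5.800 °C.

-1.6 °C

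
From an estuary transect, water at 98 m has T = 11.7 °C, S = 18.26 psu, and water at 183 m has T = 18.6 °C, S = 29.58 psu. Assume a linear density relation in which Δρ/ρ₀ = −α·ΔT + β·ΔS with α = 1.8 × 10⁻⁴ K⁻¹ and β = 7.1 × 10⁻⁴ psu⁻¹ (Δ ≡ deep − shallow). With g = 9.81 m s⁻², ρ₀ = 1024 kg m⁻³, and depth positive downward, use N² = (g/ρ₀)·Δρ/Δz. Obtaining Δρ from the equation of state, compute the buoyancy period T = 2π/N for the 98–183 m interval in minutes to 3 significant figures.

3.74 min

ΔT = +6.9 K, ΔS = +11.32 psu (deep − shallow).
Δρ/ρ₀ = −αΔT + βΔS = -1.242 × 10⁻³ + 8.0372 × 10⁻³ = 6.7952 × 10⁻³, so Δρ ≈ 6.958 kg m⁻³.
N² = (g/ρ₀)·Δρ/Δz = g·(Δρ/ρ₀)/Δz = 9.81 × 6.7952 × 10⁻³ / 85 = 7.8425 × 10⁻⁴ s⁻².
N = √(7.8425 × 10⁻⁴) = 0.028004 rad s⁻¹ → T = 2π/N = 224.37 s = 3.7395 min ≈ 3.74 min.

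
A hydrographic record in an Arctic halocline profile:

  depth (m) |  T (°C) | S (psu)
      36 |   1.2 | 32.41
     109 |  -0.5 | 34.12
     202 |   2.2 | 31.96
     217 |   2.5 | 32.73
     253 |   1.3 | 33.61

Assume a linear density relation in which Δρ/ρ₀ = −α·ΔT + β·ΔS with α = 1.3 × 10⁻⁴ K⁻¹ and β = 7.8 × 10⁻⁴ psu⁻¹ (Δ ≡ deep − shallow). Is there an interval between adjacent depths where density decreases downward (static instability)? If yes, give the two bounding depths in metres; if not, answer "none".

Evaluate Δρ/ρ₀ = −αΔT + βΔS across each adjacent pair:
  36–109 m: −αΔT+βΔS = −(1.3 × 10⁻⁴)(-1.7)+(7.8 × 10⁻⁴)(+1.71) = 1.6 × 10⁻³ → stable
  109–202 m: −αΔT+βΔS = −(1.3 × 10⁻⁴)(+2.7)+(7.8 × 10⁻⁴)(-2.16) = -2.0 × 10⁻³ → UNSTABLE
  202–217 m: −αΔT+βΔS = −(1.3 × 10⁻⁴)(+0.3)+(7.8 × 10⁻⁴)(+0.77) = 5.6 × 10⁻⁴ → stable
  217–253 m: −αΔT+βΔS = −(1.3 × 10⁻⁴)(-1.2)+(7.8 × 10⁻⁴)(+0.88) = 8.4 × 10⁻⁴ → stable
The 109–202 m interval has Δρ < 0: lighter water underlies denser water.

109–202 m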